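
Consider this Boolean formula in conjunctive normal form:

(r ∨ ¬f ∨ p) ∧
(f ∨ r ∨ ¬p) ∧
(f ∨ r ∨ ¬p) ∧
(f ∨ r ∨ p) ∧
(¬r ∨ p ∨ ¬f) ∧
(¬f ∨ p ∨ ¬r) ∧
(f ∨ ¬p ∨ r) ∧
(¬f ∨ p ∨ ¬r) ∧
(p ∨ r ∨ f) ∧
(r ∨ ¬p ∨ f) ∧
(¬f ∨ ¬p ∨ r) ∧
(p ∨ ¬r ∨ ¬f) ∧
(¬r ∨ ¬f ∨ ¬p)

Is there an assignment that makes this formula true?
Yes

Yes, the formula is satisfiable.

One satisfying assignment is: r=True, f=False, p=False

Verification: With this assignment, all 13 clauses evaluate to true.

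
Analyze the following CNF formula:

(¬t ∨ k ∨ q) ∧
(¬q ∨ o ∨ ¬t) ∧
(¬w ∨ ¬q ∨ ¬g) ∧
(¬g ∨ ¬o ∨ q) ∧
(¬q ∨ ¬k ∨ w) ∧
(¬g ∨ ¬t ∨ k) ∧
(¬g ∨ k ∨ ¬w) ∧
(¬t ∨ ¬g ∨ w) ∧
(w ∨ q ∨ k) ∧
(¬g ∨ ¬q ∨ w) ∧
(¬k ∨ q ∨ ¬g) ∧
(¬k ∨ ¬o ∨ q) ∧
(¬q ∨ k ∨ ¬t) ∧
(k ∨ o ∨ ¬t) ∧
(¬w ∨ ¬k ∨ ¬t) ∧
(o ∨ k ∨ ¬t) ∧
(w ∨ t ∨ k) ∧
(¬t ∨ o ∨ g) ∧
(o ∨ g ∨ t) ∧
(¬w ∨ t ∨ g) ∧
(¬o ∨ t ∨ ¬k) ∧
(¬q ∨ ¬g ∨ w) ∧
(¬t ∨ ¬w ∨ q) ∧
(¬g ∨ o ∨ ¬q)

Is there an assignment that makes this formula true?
No

No, the formula is not satisfiable.

No assignment of truth values to the variables can make all 24 clauses true simultaneously.

The formula is UNSAT (unsatisfiable).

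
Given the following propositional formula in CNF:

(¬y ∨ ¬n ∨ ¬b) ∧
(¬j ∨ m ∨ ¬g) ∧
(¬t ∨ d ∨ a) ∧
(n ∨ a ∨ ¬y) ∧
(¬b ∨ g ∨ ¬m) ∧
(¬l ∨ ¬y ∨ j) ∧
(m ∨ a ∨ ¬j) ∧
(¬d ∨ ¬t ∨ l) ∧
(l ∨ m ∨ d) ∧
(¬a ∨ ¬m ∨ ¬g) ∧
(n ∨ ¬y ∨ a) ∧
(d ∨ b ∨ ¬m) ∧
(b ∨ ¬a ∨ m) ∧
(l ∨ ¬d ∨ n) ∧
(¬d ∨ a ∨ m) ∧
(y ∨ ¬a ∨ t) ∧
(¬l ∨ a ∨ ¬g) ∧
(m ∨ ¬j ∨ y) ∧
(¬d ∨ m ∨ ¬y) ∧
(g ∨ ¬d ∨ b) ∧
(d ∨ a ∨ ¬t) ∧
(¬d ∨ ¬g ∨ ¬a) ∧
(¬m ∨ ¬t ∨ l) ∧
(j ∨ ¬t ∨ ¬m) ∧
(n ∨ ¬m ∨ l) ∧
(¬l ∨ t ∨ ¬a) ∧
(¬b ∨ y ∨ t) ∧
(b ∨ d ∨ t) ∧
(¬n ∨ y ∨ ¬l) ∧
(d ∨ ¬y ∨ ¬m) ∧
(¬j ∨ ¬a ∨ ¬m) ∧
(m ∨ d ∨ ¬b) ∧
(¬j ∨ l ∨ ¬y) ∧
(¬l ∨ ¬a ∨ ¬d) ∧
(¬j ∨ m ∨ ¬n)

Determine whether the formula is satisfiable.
Yes

Yes, the formula is satisfiable.

One satisfying assignment is: l=False, g=True, t=False, a=False, n=True, j=False, m=True, d=True, y=False, b=False

Verification: With this assignment, all 35 clauses evaluate to true.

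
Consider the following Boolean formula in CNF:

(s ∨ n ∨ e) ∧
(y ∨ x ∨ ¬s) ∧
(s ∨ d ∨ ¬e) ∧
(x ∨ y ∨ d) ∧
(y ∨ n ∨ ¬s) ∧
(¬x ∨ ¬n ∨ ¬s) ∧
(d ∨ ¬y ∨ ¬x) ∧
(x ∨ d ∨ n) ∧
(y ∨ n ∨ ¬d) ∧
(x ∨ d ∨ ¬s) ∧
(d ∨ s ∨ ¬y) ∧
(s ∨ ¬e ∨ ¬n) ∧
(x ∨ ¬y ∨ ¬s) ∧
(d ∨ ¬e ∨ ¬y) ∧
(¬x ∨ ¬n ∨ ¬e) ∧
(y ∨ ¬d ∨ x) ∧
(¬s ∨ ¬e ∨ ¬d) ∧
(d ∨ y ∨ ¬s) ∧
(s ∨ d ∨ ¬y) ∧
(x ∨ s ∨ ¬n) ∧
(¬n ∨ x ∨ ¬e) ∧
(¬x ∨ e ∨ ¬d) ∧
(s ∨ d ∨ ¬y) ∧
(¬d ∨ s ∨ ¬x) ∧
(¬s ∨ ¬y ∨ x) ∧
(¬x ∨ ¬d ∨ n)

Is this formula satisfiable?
Yes

Yes, the formula is satisfiable.

One satisfying assignment is: n=False, d=True, y=True, e=True, s=False, x=False

Verification: With this assignment, all 26 clauses evaluate to true.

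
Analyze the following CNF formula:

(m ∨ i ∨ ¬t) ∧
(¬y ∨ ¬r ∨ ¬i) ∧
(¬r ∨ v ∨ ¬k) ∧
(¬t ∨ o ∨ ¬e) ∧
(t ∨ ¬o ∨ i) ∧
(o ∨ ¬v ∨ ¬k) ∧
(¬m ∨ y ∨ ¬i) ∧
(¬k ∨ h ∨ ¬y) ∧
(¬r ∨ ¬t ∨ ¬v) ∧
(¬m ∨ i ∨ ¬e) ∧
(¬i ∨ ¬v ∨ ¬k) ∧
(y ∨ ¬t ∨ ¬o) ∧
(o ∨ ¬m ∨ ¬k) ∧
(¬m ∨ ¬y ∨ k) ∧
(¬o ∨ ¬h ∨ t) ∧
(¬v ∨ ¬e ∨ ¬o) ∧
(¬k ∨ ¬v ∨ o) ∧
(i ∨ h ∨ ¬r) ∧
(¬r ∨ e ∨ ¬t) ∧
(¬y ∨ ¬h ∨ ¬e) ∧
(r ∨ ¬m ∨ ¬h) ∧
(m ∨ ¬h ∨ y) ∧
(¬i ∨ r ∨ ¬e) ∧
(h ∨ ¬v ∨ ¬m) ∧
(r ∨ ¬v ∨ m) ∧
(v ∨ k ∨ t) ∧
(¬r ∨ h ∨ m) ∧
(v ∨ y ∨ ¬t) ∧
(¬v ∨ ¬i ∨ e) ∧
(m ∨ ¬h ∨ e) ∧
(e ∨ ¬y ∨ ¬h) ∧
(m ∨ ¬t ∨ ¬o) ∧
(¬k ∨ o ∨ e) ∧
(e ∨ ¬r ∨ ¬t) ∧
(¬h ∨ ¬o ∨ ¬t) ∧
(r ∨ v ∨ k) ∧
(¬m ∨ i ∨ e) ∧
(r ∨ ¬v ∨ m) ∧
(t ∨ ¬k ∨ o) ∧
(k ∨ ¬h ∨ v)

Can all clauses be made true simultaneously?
Yes

Yes, the formula is satisfiable.

One satisfying assignment is: m=False, v=False, k=True, h=False, t=False, i=True, r=False, e=False, y=False, o=True

Verification: With this assignment, all 40 clauses evaluate to true.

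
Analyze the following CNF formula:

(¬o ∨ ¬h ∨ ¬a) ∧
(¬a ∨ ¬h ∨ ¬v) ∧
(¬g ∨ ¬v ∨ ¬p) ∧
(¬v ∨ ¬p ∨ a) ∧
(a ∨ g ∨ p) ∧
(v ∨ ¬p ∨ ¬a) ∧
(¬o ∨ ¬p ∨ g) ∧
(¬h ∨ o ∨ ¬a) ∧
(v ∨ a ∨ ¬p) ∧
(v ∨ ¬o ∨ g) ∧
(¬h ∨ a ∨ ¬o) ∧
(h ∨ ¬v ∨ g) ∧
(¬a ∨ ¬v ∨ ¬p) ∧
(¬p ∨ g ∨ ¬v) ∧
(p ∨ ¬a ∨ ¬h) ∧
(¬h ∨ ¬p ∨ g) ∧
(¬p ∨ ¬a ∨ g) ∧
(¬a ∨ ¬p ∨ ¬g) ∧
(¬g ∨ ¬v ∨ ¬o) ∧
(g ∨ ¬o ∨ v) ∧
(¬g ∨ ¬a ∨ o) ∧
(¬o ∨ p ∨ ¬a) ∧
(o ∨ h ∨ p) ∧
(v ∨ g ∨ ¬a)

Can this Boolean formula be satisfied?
Yes

Yes, the formula is satisfiable.

One satisfying assignment is: h=True, p=False, o=False, a=False, g=True, v=True

Verification: With this assignment, all 24 clauses evaluate to true.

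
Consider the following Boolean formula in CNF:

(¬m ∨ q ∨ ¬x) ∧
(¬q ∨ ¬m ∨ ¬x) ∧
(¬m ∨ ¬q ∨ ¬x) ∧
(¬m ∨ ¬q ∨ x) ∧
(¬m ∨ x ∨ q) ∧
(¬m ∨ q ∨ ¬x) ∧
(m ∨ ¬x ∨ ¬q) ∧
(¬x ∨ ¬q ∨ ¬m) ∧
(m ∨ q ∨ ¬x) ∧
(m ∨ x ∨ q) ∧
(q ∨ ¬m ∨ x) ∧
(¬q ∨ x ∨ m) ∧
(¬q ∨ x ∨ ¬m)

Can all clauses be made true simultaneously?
No

No, the formula is not satisfiable.

No assignment of truth values to the variables can make all 13 clauses true simultaneously.

The formula is UNSAT (unsatisfiable).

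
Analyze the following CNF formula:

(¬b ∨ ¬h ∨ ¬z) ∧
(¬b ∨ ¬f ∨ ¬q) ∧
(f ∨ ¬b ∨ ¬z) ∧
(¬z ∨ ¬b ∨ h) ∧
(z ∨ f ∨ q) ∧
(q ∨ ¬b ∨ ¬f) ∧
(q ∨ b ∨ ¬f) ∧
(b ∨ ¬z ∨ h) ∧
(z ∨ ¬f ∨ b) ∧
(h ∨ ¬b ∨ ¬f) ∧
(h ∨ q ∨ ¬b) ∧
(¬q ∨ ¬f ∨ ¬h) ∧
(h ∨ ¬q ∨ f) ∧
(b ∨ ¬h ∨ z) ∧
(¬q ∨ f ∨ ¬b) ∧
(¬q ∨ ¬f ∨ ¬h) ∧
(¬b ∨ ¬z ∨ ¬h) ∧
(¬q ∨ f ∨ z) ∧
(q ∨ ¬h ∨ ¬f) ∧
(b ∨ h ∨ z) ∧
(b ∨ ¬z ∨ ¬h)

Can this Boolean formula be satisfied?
No

No, the formula is not satisfiable.

No assignment of truth values to the variables can make all 21 clauses true simultaneously.

The formula is UNSAT (unsatisfiable).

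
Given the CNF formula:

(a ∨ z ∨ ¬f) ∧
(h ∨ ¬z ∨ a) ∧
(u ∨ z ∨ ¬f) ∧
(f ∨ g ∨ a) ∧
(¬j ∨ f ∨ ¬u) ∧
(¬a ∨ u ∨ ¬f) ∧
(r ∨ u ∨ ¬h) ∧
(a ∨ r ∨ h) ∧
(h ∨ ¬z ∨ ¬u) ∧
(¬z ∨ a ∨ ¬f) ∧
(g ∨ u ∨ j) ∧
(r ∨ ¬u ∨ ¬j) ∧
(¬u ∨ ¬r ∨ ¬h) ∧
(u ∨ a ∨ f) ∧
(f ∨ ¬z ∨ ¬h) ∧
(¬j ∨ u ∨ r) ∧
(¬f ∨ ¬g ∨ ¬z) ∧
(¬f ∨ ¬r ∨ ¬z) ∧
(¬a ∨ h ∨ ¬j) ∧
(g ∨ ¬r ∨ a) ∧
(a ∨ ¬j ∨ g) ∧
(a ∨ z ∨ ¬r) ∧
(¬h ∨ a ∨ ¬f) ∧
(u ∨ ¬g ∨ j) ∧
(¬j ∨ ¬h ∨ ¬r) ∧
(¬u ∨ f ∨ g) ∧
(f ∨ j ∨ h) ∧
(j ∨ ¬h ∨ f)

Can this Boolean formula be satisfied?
Yes

Yes, the formula is satisfiable.

One satisfying assignment is: h=False, r=False, g=False, f=True, j=False, u=True, z=False, a=True

Verification: With this assignment, all 28 clauses evaluate to true.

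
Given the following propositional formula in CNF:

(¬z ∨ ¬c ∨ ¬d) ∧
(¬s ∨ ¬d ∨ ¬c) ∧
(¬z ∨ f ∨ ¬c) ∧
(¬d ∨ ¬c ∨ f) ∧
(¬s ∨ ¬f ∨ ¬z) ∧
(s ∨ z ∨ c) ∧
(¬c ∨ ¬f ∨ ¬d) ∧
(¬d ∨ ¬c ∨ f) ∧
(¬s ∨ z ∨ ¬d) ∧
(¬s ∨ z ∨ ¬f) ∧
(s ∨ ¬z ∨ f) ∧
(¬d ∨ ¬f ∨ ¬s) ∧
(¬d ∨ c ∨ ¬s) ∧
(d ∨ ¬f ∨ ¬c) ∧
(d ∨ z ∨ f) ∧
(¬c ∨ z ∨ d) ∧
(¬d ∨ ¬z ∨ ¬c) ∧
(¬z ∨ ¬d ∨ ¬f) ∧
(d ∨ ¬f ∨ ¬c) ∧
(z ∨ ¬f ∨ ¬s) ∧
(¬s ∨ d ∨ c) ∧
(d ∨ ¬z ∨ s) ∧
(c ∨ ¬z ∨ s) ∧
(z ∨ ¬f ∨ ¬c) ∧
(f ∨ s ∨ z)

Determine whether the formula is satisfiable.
No

No, the formula is not satisfiable.

No assignment of truth values to the variables can make all 25 clauses true simultaneously.

The formula is UNSAT (unsatisfiable).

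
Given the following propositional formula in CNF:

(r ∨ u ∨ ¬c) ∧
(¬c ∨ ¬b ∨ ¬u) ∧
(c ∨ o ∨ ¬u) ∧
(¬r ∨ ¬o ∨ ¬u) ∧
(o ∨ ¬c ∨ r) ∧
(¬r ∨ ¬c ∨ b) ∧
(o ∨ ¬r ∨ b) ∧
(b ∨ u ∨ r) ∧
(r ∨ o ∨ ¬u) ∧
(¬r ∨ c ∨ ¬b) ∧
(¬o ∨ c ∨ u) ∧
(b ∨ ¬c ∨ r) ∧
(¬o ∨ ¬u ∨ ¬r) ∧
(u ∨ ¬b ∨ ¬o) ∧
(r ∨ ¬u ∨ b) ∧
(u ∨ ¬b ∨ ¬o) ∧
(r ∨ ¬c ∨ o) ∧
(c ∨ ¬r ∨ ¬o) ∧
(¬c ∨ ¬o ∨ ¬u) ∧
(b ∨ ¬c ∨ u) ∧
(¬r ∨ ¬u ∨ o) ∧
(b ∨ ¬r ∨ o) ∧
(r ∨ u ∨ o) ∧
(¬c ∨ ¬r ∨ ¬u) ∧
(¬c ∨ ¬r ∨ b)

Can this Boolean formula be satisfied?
Yes

Yes, the formula is satisfiable.

One satisfying assignment is: r=False, b=True, u=True, o=True, c=False

Verification: With this assignment, all 25 clauses evaluate to true.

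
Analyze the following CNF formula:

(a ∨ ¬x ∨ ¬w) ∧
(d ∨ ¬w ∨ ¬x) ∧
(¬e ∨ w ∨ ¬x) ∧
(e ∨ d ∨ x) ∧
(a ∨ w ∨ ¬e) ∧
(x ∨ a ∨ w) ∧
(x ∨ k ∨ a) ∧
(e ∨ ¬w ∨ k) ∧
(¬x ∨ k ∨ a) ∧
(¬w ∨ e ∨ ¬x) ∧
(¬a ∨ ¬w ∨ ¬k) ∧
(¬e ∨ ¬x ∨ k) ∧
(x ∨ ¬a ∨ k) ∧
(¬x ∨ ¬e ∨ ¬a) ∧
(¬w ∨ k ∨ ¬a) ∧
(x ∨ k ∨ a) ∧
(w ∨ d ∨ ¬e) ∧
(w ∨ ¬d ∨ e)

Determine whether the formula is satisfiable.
Yes

Yes, the formula is satisfiable.

One satisfying assignment is: a=True, x=True, k=False, d=False, e=False, w=False

Verification: With this assignment, all 18 clauses evaluate to true.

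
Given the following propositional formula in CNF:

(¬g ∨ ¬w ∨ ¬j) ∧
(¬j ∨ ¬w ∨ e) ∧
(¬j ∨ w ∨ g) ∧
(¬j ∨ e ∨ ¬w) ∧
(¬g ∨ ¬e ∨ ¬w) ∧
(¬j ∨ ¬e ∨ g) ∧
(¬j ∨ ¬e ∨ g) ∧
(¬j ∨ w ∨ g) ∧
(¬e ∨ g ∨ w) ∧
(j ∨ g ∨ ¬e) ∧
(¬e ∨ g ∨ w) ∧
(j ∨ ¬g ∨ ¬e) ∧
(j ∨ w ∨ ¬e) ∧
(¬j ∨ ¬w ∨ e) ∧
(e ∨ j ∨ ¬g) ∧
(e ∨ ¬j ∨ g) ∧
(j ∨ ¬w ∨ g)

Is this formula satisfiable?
Yes

Yes, the formula is satisfiable.

One satisfying assignment is: g=False, e=False, j=False, w=False

Verification: With this assignment, all 17 clauses evaluate to true.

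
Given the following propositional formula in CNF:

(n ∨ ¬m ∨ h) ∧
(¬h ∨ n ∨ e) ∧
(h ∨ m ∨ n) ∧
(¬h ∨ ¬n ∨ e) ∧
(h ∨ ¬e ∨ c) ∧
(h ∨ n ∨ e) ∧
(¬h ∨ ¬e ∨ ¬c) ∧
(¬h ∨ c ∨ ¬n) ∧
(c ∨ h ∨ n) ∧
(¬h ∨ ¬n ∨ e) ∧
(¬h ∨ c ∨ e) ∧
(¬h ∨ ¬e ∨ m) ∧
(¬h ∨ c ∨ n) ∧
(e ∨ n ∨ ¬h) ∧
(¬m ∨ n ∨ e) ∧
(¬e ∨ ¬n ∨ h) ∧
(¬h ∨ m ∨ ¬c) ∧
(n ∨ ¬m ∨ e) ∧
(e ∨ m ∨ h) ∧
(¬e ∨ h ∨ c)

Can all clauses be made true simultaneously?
Yes

Yes, the formula is satisfiable.

One satisfying assignment is: c=False, n=True, e=False, m=True, h=False

Verification: With this assignment, all 20 clauses evaluate to true.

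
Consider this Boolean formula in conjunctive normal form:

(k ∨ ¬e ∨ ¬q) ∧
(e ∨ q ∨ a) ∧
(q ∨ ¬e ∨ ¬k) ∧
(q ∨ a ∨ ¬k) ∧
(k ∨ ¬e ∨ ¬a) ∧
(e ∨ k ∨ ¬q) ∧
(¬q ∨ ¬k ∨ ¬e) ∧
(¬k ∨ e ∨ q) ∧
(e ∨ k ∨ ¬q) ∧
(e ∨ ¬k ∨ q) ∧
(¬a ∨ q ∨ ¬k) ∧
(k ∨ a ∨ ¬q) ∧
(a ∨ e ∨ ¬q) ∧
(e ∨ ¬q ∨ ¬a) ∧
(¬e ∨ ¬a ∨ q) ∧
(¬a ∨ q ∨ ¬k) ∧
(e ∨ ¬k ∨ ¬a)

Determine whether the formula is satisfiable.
Yes

Yes, the formula is satisfiable.

One satisfying assignment is: a=False, q=False, k=False, e=True

Verification: With this assignment, all 17 clauses evaluate to true.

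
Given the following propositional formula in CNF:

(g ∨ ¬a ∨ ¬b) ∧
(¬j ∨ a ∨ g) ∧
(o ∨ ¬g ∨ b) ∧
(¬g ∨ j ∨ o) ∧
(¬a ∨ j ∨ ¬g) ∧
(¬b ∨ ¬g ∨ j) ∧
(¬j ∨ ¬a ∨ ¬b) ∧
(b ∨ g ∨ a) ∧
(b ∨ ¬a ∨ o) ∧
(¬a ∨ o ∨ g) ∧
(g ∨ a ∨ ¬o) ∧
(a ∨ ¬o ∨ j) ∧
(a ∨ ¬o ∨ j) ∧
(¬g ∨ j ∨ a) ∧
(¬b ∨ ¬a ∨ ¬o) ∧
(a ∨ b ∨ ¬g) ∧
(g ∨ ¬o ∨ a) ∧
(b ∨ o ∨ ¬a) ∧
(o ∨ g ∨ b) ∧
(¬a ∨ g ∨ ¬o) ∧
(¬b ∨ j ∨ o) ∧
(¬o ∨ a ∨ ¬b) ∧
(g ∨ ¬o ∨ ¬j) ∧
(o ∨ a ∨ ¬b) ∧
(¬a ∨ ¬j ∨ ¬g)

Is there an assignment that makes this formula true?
No

No, the formula is not satisfiable.

No assignment of truth values to the variables can make all 25 clauses true simultaneously.

The formula is UNSAT (unsatisfiable).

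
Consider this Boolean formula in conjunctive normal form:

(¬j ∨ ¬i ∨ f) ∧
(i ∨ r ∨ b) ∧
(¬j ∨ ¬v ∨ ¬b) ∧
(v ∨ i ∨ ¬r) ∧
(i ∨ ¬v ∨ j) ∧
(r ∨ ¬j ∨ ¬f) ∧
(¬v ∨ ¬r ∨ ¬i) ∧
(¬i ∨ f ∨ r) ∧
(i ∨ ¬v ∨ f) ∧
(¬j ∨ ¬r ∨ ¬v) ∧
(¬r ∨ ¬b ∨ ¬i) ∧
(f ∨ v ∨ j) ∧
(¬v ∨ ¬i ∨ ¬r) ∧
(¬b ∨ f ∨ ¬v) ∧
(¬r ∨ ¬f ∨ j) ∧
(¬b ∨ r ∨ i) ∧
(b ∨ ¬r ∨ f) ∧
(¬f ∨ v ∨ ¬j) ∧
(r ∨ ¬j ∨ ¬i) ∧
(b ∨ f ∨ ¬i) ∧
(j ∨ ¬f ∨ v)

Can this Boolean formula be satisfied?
Yes

Yes, the formula is satisfiable.

One satisfying assignment is: i=True, f=True, j=False, b=True, r=False, v=True

Verification: With this assignment, all 21 clauses evaluate to true.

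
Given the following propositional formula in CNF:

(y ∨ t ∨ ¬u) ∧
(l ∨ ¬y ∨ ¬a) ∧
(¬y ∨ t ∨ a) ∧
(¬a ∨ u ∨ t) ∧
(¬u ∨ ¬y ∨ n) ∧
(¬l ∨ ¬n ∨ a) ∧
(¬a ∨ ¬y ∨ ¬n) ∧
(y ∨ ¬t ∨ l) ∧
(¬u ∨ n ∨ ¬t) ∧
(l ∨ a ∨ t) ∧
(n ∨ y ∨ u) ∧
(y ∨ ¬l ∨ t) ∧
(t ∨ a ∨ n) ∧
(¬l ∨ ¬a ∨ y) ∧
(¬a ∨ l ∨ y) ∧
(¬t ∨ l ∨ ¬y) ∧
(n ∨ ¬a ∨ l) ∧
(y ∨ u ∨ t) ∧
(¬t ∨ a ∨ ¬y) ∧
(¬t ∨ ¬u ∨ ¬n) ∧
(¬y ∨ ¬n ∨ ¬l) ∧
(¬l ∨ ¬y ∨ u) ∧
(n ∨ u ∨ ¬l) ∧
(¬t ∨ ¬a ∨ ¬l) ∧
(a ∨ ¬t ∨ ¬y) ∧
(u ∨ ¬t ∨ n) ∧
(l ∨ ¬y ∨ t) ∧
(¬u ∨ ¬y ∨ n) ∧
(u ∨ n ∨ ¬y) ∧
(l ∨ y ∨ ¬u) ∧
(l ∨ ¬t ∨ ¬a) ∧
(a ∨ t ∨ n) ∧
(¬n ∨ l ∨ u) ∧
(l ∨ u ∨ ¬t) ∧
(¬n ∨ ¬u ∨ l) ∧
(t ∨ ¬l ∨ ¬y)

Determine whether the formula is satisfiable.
No

No, the formula is not satisfiable.

No assignment of truth values to the variables can make all 36 clauses true simultaneously.

The formula is UNSAT (unsatisfiable).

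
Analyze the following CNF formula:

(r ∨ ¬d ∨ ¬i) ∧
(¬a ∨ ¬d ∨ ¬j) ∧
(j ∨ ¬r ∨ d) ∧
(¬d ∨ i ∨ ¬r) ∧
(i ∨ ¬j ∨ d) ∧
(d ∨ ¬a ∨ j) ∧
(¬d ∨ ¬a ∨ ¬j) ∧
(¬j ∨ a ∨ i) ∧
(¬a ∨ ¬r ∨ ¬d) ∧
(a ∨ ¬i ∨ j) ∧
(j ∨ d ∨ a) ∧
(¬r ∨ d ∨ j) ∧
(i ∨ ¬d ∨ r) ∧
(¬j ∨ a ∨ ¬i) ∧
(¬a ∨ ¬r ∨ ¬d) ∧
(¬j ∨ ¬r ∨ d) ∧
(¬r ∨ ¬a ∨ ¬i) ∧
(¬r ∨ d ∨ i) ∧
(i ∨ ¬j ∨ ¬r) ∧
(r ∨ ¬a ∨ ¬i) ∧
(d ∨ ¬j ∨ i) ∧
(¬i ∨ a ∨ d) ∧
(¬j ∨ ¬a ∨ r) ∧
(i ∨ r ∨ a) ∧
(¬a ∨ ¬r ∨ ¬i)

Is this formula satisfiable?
No

No, the formula is not satisfiable.

No assignment of truth values to the variables can make all 25 clauses true simultaneously.

The formula is UNSAT (unsatisfiable).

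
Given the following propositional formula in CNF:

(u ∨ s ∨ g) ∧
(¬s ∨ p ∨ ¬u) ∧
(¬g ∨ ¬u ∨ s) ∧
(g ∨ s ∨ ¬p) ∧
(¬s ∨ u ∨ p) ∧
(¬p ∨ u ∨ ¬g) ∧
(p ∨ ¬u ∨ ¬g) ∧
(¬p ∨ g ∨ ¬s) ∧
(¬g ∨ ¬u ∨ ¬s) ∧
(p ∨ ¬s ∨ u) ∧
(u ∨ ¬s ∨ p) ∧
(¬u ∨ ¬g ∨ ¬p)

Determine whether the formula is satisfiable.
Yes

Yes, the formula is satisfiable.

One satisfying assignment is: u=False, g=True, s=False, p=False

Verification: With this assignment, all 12 clauses evaluate to true.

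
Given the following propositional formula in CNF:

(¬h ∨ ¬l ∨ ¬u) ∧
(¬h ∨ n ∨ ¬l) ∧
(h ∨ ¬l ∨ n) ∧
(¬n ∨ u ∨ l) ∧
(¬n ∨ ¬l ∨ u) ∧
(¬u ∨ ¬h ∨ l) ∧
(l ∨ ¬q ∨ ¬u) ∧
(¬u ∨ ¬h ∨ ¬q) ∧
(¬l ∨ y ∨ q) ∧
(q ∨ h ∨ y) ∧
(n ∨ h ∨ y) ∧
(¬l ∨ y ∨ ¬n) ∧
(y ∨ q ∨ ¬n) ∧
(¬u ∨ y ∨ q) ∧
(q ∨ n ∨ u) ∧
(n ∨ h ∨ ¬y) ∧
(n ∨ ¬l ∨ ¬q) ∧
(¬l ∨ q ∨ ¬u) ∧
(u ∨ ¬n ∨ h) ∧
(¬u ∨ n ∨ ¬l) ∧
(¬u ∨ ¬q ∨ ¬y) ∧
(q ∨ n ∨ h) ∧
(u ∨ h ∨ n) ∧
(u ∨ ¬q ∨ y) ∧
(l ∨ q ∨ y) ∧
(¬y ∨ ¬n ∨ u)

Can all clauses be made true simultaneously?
Yes

Yes, the formula is satisfiable.

One satisfying assignment is: u=True, q=False, y=True, n=True, h=False, l=False

Verification: With this assignment, all 26 clauses evaluate to true.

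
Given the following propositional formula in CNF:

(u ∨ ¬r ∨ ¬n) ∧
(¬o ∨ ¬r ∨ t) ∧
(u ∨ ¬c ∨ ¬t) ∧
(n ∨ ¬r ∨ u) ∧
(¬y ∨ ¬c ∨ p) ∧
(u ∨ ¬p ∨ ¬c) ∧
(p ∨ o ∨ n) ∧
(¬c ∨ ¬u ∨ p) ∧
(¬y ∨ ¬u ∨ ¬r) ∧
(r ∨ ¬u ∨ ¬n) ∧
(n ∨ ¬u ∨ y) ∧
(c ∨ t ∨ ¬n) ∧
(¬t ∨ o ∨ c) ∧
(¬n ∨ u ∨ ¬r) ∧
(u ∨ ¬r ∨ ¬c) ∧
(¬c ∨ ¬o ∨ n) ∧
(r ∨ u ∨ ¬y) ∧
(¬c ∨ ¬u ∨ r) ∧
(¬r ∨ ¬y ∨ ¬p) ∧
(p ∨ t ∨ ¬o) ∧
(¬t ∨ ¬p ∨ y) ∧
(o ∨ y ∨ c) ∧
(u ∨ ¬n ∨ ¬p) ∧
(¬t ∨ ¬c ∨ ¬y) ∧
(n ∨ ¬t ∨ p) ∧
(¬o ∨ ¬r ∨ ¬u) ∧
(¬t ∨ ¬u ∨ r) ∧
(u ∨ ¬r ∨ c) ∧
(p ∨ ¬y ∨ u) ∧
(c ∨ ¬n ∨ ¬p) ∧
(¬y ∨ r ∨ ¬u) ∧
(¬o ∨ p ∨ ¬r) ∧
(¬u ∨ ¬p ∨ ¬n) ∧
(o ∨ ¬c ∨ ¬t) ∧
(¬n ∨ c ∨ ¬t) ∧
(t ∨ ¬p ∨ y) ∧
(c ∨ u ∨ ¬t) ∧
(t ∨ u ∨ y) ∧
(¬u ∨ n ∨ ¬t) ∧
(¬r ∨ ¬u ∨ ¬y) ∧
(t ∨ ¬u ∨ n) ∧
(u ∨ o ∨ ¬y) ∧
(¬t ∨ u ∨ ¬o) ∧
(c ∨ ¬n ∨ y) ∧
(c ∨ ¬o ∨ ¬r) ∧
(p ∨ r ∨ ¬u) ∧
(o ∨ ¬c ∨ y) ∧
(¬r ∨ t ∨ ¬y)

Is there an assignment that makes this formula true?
No

No, the formula is not satisfiable.

No assignment of truth values to the variables can make all 48 clauses true simultaneously.

The formula is UNSAT (unsatisfiable).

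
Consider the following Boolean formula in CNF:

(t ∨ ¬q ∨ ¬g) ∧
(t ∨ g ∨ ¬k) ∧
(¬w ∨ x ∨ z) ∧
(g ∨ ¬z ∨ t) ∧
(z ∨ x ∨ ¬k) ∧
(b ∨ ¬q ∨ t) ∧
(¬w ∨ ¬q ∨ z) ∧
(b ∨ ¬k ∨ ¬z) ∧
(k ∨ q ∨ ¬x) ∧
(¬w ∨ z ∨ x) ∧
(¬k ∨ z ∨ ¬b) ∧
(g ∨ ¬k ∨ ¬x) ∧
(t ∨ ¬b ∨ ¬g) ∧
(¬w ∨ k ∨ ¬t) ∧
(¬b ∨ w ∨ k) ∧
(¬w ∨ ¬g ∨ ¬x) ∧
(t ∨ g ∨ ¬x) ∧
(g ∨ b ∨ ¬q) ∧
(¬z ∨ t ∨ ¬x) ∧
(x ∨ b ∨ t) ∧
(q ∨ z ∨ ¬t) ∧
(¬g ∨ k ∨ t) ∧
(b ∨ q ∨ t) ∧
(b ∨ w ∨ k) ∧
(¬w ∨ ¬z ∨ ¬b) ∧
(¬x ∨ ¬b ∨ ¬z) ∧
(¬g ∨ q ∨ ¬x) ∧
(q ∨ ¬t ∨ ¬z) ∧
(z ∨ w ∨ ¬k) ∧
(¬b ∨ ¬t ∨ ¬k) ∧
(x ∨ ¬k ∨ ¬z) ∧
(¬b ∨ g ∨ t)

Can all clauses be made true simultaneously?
No

No, the formula is not satisfiable.

No assignment of truth values to the variables can make all 32 clauses true simultaneously.

The formula is UNSAT (unsatisfiable).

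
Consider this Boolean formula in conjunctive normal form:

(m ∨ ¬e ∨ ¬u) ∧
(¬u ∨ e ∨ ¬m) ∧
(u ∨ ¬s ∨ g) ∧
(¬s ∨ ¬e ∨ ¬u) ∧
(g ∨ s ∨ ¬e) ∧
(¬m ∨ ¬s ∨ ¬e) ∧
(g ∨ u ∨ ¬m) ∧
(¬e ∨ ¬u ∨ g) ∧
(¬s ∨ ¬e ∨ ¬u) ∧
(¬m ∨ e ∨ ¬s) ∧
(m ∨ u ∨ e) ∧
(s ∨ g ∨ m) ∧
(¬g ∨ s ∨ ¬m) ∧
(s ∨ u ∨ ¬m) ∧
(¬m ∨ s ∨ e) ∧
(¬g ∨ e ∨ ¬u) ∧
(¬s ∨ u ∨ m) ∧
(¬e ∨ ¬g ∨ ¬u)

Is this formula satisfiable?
Yes

Yes, the formula is satisfiable.

One satisfying assignment is: s=False, e=True, g=True, u=False, m=False

Verification: With this assignment, all 18 clauses evaluate to true.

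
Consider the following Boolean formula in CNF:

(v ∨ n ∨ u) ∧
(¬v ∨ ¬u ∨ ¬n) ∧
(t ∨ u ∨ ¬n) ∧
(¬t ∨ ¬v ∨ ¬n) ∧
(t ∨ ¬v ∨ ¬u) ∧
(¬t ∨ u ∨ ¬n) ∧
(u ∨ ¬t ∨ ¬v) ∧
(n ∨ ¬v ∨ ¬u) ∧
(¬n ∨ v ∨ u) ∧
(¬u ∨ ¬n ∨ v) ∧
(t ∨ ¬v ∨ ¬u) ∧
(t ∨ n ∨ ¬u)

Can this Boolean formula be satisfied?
Yes

Yes, the formula is satisfiable.

One satisfying assignment is: t=False, n=False, u=False, v=True

Verification: With this assignment, all 12 clauses evaluate to true.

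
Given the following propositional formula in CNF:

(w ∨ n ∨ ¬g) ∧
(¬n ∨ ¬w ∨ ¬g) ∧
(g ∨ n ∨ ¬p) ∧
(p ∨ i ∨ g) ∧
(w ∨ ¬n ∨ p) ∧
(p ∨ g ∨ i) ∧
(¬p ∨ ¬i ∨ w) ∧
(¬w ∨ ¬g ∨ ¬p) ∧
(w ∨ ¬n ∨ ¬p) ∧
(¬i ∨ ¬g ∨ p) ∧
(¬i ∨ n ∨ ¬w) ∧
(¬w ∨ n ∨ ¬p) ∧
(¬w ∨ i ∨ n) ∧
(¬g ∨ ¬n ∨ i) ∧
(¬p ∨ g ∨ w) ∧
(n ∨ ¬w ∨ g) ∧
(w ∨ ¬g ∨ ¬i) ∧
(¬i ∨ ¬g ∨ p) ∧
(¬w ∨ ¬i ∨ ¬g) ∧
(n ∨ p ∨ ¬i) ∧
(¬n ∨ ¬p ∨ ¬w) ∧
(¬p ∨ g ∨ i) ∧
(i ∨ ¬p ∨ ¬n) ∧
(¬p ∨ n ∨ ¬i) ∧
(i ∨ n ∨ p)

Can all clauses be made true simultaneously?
Yes

Yes, the formula is satisfiable.

One satisfying assignment is: p=False, i=True, g=False, w=True, n=True

Verification: With this assignment, all 25 clauses evaluate to true.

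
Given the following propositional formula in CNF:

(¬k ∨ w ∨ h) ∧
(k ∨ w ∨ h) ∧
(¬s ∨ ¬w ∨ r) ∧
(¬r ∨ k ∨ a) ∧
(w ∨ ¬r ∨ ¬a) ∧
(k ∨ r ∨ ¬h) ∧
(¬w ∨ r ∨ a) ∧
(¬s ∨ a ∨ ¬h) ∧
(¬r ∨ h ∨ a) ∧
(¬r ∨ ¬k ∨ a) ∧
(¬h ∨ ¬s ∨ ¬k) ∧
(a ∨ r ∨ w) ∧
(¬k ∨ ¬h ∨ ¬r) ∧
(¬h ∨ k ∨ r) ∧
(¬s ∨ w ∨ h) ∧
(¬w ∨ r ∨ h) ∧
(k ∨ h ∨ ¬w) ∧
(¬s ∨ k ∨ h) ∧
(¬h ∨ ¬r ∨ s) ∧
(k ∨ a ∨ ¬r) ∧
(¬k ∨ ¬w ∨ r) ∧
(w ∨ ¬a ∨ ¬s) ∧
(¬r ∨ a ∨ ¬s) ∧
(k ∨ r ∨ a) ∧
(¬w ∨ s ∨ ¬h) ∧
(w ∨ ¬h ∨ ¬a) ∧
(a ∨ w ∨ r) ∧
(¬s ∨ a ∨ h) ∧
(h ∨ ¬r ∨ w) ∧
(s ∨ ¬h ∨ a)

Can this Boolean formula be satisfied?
Yes

Yes, the formula is satisfiable.

One satisfying assignment is: a=True, s=True, h=True, r=True, k=False, w=True

Verification: With this assignment, all 30 clauses evaluate to true.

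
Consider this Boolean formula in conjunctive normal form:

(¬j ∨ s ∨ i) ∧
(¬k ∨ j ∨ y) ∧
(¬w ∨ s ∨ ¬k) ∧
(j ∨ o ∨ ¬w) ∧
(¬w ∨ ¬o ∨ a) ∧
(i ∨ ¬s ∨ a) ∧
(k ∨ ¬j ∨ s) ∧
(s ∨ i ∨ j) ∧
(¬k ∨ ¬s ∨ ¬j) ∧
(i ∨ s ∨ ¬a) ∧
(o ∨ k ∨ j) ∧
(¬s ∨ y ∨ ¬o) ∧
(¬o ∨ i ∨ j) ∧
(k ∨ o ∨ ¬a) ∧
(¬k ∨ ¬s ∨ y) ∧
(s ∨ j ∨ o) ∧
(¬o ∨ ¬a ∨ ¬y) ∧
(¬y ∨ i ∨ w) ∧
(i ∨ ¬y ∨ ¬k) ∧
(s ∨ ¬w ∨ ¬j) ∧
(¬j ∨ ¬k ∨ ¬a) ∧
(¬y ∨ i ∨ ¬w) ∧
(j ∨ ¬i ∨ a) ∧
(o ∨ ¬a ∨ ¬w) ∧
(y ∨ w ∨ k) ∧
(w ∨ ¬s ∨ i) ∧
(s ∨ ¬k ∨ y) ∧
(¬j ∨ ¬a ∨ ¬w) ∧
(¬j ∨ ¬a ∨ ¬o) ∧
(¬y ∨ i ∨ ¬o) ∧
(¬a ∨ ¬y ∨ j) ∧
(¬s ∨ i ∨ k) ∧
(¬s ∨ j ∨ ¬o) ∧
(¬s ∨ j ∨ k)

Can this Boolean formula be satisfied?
Yes

Yes, the formula is satisfiable.

One satisfying assignment is: o=False, a=False, y=True, j=True, k=False, w=False, i=True, s=True

Verification: With this assignment, all 34 clauses evaluate to true.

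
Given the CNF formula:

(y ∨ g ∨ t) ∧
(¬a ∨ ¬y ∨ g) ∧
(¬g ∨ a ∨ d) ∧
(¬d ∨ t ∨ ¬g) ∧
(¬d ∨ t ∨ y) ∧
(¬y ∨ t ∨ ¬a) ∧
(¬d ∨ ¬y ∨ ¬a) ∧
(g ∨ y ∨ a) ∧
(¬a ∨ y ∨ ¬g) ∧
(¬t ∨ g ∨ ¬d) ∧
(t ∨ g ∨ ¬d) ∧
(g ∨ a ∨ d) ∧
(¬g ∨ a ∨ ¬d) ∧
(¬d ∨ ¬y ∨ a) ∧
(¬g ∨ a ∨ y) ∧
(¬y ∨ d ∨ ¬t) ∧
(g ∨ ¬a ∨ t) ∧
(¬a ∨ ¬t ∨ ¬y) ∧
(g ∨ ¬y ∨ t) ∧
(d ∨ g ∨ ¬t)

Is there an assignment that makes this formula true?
No

No, the formula is not satisfiable.

No assignment of truth values to the variables can make all 20 clauses true simultaneously.

The formula is UNSAT (unsatisfiable).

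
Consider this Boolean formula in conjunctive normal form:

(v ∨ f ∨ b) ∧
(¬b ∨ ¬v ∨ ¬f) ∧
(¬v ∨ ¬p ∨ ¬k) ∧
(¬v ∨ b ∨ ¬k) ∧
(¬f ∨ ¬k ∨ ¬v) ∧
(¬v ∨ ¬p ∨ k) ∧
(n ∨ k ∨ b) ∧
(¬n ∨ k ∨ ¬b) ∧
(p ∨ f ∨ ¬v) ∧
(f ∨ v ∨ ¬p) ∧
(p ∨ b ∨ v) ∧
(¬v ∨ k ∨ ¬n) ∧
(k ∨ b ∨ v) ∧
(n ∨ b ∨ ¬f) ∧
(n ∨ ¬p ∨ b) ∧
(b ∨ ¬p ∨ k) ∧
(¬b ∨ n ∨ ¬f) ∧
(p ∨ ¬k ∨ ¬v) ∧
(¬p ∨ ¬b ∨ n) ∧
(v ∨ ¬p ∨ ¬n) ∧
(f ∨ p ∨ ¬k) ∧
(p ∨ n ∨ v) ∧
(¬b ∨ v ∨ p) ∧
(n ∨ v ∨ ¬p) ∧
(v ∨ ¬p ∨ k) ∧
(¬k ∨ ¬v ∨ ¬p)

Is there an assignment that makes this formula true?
No

No, the formula is not satisfiable.

No assignment of truth values to the variables can make all 26 clauses true simultaneously.

The formula is UNSAT (unsatisfiable).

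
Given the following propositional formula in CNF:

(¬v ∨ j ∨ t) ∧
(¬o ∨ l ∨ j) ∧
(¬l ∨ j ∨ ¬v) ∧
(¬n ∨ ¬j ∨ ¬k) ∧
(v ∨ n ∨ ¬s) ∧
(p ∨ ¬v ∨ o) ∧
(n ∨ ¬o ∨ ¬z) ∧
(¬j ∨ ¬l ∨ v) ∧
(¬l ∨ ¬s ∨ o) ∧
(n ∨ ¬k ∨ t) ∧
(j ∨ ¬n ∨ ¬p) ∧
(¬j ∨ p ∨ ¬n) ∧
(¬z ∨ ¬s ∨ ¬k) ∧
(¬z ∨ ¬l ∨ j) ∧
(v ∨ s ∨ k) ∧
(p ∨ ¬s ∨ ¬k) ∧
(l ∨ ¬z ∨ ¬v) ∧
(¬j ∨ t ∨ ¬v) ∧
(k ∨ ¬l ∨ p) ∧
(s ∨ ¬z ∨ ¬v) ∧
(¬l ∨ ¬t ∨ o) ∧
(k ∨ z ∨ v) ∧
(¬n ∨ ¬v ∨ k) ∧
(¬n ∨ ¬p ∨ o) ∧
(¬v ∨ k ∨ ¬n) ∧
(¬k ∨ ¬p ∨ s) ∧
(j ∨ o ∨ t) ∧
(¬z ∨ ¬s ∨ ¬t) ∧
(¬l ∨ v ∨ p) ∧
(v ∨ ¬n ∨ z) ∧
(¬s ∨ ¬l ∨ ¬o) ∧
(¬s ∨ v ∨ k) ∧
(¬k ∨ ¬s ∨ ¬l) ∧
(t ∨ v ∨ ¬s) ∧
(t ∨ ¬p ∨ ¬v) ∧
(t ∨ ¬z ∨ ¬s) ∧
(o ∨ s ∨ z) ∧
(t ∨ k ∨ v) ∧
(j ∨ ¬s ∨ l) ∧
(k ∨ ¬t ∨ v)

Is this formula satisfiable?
Yes

Yes, the formula is satisfiable.

One satisfying assignment is: s=False, j=True, l=False, t=True, n=False, k=False, o=True, z=False, p=False, v=True

Verification: With this assignment, all 40 clauses evaluate to true.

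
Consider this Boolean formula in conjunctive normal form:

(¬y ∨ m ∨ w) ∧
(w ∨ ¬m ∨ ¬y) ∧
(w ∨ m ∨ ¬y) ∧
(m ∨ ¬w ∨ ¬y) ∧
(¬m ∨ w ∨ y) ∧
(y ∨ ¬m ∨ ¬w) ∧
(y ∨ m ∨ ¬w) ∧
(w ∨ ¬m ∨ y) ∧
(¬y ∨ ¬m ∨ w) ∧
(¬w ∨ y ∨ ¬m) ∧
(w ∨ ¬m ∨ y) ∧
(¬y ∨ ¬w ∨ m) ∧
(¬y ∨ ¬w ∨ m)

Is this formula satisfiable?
Yes

Yes, the formula is satisfiable.

One satisfying assignment is: w=False, y=False, m=False

Verification: With this assignment, all 13 clauses evaluate to true.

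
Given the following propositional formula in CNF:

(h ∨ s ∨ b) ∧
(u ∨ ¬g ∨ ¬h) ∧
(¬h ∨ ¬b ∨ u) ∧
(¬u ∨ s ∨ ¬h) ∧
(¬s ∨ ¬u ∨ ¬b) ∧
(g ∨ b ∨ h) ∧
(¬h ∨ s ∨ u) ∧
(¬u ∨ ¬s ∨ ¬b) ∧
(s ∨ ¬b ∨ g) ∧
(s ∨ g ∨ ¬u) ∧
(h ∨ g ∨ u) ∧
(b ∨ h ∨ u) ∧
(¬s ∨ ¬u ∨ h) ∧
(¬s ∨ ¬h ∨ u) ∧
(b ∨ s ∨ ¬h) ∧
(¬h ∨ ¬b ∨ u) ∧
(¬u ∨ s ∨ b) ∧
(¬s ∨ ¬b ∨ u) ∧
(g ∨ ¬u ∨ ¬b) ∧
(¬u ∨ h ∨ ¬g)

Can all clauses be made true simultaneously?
Yes

Yes, the formula is satisfiable.

One satisfying assignment is: h=False, g=True, b=True, s=False, u=False

Verification: With this assignment, all 20 clauses evaluate to true.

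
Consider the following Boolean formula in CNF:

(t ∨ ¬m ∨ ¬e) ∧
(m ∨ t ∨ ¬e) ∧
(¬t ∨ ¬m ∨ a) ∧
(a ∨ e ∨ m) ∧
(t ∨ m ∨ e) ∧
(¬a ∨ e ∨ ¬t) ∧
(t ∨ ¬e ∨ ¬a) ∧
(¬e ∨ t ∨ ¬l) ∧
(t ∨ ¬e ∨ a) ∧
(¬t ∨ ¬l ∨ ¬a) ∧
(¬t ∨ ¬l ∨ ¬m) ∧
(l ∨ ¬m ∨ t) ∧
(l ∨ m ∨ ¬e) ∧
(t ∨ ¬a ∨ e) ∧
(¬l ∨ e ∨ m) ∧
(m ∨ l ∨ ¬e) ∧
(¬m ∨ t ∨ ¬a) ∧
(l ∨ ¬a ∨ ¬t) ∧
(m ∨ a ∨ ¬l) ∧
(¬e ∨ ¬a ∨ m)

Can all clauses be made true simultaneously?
Yes

Yes, the formula is satisfiable.

One satisfying assignment is: m=True, a=False, l=True, t=False, e=False

Verification: With this assignment, all 20 clauses evaluate to true.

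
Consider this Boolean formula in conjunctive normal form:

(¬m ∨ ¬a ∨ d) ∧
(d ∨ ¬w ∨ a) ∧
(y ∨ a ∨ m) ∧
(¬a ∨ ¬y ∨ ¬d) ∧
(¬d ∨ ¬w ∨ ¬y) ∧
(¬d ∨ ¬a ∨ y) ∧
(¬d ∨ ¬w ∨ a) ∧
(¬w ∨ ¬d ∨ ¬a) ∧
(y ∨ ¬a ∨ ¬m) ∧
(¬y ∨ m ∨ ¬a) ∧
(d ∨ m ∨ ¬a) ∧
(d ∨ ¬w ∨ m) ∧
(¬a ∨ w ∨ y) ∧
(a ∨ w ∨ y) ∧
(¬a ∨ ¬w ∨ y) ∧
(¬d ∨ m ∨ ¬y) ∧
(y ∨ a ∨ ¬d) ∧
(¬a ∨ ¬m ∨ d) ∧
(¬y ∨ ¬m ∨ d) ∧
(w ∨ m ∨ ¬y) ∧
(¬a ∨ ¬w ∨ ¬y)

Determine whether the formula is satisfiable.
Yes

Yes, the formula is satisfiable.

One satisfying assignment is: m=True, d=True, a=False, y=True, w=False

Verification: With this assignment, all 21 clauses evaluate to true.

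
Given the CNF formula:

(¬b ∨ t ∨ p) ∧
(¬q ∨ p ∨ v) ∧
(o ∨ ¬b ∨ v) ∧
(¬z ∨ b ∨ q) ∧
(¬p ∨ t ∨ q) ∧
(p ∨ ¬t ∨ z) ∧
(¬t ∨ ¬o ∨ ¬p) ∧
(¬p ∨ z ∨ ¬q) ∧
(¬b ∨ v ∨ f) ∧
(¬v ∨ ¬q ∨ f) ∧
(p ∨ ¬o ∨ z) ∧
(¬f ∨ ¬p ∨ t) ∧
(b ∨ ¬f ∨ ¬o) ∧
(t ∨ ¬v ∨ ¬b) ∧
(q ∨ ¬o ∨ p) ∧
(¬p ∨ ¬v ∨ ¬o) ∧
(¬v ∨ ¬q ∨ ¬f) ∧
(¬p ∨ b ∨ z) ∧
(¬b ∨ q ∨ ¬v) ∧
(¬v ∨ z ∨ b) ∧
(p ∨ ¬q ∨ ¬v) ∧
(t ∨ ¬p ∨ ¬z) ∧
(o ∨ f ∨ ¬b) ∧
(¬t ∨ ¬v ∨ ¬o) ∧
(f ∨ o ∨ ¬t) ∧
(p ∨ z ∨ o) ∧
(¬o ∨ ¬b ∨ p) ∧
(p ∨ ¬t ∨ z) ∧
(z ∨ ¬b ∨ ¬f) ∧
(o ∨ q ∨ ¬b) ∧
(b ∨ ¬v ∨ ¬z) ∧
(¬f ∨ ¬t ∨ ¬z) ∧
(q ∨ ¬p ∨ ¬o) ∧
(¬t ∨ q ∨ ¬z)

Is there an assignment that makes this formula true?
No

No, the formula is not satisfiable.

No assignment of truth values to the variables can make all 34 clauses true simultaneously.

The formula is UNSAT (unsatisfiable).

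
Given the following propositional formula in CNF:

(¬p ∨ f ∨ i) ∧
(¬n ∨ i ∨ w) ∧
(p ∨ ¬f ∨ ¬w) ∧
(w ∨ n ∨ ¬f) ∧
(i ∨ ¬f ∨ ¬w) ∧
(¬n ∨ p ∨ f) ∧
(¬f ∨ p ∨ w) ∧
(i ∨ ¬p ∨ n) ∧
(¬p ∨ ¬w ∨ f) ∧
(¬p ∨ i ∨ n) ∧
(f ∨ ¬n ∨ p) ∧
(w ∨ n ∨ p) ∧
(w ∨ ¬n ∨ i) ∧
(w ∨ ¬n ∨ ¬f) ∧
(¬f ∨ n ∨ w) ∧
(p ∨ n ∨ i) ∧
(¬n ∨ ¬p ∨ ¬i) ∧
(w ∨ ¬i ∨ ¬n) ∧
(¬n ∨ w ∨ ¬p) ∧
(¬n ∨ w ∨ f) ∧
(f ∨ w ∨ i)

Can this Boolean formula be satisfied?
Yes

Yes, the formula is satisfiable.

One satisfying assignment is: p=True, n=False, w=False, i=True, f=False

Verification: With this assignment, all 21 clauses evaluate to true.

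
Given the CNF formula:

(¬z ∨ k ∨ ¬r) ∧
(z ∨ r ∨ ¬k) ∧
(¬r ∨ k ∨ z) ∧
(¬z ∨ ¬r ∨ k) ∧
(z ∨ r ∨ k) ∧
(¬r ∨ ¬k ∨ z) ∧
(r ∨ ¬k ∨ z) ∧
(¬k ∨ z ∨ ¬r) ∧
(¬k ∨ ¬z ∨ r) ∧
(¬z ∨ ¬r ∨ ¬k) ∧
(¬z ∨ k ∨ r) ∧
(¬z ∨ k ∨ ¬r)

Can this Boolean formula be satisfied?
No

No, the formula is not satisfiable.

No assignment of truth values to the variables can make all 12 clauses true simultaneously.

The formula is UNSAT (unsatisfiable).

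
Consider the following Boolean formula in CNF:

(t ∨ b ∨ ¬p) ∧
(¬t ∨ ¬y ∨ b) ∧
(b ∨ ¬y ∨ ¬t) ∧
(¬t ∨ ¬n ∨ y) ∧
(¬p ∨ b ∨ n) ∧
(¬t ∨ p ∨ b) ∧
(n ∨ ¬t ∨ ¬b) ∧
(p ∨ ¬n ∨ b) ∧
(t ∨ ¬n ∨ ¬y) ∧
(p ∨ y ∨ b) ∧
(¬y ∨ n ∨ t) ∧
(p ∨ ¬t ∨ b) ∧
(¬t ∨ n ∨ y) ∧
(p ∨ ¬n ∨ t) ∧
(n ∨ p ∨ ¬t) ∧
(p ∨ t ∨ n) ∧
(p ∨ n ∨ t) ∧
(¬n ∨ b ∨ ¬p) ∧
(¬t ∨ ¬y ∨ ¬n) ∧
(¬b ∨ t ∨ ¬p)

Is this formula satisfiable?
No

No, the formula is not satisfiable.

No assignment of truth values to the variables can make all 20 clauses true simultaneously.

The formula is UNSAT (unsatisfiable).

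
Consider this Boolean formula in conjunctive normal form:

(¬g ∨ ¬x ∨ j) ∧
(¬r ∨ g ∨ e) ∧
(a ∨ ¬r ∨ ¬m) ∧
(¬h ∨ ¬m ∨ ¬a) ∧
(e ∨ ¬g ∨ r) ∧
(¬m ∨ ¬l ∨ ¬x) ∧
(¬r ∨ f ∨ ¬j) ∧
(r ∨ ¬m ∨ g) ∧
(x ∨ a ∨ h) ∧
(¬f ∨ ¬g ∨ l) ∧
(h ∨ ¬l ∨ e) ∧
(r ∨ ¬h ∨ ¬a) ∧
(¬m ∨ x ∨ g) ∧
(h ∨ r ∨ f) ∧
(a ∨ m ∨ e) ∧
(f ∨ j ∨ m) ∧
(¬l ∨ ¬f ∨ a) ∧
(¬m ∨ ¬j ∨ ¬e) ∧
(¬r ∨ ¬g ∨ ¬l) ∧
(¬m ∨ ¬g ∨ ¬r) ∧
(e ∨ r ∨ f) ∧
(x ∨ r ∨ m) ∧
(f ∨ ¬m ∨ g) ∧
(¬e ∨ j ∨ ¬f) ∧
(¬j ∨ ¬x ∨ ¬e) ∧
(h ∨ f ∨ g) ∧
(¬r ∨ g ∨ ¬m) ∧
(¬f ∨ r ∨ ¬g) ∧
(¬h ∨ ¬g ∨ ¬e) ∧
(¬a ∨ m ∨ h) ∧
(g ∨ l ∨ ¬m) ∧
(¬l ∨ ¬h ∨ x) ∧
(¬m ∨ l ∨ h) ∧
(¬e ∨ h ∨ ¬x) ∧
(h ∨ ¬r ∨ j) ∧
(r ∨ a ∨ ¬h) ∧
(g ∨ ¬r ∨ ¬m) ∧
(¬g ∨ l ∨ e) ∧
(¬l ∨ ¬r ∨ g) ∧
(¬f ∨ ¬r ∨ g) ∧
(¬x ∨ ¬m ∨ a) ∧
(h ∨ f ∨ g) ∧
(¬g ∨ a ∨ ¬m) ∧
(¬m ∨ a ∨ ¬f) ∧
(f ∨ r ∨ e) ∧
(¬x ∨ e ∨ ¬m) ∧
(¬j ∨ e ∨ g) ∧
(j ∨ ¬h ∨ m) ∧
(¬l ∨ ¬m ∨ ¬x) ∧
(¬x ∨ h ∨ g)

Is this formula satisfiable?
No

No, the formula is not satisfiable.

No assignment of truth values to the variables can make all 50 clauses true simultaneously.

The formula is UNSAT (unsatisfiable).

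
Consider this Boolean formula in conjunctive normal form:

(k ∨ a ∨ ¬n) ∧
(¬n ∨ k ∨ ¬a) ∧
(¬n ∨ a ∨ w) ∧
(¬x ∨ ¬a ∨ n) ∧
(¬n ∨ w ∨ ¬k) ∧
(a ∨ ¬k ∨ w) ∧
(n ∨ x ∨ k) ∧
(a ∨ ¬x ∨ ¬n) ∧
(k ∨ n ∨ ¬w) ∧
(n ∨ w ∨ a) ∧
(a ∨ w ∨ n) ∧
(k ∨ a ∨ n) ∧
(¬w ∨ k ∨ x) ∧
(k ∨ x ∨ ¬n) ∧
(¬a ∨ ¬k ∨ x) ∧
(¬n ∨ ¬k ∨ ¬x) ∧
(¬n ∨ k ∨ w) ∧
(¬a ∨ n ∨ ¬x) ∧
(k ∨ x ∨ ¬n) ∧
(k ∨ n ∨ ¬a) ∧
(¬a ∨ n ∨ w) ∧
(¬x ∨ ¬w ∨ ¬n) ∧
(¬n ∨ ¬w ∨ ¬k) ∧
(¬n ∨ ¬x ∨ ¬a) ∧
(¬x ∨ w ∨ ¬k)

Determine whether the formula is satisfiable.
Yes

Yes, the formula is satisfiable.

One satisfying assignment is: k=True, w=True, a=False, n=False, x=True

Verification: With this assignment, all 25 clauses evaluate to true.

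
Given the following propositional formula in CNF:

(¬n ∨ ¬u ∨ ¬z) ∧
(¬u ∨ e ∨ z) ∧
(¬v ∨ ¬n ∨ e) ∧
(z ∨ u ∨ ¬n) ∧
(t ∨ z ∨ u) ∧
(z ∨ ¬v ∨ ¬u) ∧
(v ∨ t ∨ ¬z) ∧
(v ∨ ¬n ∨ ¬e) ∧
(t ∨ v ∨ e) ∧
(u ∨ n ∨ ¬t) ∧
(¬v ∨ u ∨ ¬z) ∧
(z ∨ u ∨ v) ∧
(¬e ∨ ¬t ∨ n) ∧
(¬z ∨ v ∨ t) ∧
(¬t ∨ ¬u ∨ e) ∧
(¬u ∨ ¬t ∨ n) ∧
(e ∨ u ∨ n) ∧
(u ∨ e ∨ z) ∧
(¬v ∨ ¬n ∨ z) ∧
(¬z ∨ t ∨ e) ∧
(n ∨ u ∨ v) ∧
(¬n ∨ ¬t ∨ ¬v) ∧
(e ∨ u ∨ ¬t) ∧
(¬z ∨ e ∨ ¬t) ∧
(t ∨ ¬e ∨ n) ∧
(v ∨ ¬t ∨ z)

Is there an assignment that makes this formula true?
No

No, the formula is not satisfiable.

No assignment of truth values to the variables can make all 26 clauses true simultaneously.

The formula is UNSAT (unsatisfiable).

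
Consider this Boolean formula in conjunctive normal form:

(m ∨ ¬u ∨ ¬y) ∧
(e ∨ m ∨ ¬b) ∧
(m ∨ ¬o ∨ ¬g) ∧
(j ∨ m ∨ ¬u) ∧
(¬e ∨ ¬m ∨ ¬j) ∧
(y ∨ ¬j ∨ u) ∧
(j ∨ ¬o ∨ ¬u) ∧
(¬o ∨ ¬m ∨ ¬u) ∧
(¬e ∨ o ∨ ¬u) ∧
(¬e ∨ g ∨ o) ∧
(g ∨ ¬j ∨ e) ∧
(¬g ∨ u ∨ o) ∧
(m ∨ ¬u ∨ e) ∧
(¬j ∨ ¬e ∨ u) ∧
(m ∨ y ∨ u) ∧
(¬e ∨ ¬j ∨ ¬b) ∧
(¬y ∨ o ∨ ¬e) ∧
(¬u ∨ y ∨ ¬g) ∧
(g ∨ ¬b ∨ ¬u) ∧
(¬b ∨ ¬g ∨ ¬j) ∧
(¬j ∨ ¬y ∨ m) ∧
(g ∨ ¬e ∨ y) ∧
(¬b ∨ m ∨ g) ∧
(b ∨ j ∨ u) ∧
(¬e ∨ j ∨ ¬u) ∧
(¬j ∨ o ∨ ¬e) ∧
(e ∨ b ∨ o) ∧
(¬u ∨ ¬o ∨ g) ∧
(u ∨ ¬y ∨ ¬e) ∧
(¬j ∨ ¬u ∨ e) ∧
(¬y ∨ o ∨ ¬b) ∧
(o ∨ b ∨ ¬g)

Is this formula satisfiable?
Yes

Yes, the formula is satisfiable.

One satisfying assignment is: m=True, g=False, o=False, y=False, u=False, b=True, j=False, e=False

Verification: With this assignment, all 32 clauses evaluate to true.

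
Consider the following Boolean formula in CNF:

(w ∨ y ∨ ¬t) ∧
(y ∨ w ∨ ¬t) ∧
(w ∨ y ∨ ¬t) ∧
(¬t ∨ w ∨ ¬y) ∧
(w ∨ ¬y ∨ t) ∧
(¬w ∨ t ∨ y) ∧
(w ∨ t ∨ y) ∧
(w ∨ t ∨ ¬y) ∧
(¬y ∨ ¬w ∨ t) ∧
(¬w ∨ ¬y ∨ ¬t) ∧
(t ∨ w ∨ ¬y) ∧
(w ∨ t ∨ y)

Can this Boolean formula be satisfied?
Yes

Yes, the formula is satisfiable.

One satisfying assignment is: t=True, y=False, w=True

Verification: With this assignment, all 12 clauses evaluate to true.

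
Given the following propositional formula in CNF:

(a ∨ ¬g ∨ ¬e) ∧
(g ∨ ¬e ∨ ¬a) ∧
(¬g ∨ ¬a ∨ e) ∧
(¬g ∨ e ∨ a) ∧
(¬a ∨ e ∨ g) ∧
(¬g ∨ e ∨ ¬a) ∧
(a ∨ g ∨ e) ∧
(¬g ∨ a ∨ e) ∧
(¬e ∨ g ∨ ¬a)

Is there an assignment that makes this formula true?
Yes

Yes, the formula is satisfiable.

One satisfying assignment is: a=False, g=False, e=True

Verification: With this assignment, all 9 clauses evaluate to true.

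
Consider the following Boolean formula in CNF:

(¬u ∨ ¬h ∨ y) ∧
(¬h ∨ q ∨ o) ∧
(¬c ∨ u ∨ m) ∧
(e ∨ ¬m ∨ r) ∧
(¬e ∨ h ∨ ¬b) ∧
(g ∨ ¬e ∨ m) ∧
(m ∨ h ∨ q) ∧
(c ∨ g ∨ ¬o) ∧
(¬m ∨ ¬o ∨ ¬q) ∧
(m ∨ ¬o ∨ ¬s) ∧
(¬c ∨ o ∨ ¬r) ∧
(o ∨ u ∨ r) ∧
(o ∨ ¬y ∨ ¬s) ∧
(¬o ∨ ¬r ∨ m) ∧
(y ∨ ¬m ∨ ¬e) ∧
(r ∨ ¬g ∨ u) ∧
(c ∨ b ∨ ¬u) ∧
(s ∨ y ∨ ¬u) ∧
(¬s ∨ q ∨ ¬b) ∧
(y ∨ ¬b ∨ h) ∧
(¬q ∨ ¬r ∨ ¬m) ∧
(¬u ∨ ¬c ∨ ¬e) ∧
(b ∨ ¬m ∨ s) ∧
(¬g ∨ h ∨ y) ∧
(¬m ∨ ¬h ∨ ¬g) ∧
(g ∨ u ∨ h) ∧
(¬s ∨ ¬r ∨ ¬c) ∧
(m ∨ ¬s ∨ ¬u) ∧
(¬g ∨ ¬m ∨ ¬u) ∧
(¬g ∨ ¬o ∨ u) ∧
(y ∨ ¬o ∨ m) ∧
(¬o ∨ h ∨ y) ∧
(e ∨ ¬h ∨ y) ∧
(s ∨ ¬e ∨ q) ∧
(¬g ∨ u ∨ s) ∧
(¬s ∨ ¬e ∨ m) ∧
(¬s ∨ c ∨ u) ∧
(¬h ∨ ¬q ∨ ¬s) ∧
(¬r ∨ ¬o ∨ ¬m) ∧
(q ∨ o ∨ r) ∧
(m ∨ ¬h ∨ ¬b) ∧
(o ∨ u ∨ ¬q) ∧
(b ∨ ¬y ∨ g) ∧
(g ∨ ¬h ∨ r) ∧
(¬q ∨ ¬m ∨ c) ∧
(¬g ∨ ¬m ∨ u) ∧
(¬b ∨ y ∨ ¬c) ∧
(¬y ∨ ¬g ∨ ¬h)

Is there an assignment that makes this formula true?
Yes

Yes, the formula is satisfiable.

One satisfying assignment is: q=True, c=True, h=False, y=True, g=True, r=False, u=True, b=False, o=True, m=False, s=False, e=False

Verification: With this assignment, all 48 clauses evaluate to true.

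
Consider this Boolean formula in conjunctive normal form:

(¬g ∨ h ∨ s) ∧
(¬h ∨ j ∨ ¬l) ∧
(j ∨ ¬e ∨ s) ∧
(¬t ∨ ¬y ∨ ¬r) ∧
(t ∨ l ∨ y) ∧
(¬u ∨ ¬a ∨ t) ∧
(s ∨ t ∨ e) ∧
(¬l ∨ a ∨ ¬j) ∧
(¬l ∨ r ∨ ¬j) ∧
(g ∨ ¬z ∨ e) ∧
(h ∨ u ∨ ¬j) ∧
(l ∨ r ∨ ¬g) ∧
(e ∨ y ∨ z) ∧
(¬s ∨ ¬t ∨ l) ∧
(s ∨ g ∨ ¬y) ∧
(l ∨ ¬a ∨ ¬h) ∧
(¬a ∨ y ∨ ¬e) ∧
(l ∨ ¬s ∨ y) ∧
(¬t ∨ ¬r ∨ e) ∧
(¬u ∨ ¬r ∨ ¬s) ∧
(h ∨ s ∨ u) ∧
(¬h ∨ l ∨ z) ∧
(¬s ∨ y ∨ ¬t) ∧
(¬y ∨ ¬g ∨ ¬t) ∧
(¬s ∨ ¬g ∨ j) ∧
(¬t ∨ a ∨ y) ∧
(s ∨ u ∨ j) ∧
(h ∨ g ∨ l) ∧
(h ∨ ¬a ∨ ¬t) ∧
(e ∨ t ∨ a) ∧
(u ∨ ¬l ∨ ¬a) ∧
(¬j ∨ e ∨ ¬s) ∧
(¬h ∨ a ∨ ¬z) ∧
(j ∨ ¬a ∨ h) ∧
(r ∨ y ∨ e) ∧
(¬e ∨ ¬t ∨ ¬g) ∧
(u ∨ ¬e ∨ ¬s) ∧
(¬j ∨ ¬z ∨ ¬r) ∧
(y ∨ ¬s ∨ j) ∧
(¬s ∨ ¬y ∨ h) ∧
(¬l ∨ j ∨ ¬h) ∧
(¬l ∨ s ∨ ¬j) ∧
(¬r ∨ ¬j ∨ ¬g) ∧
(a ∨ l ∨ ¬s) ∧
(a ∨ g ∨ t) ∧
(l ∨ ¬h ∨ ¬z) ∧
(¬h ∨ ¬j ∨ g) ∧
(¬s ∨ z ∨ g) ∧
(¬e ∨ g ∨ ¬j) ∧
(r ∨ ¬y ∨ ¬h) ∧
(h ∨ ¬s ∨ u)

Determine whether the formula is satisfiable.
No

No, the formula is not satisfiable.

No assignment of truth values to the variables can make all 51 clauses true simultaneously.

The formula is UNSAT (unsatisfiable).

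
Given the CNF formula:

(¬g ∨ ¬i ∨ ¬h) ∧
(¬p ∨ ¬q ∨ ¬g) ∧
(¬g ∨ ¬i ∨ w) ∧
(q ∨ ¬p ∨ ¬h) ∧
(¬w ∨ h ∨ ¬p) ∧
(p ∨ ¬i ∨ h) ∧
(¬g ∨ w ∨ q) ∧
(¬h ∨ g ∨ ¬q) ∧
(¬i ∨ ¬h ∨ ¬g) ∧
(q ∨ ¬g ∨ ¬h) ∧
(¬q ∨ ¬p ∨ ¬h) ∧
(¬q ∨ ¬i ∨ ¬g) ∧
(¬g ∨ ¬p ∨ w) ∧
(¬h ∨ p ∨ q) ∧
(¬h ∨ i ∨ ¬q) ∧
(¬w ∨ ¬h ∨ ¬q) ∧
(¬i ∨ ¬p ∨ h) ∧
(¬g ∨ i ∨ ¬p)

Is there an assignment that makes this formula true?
Yes

Yes, the formula is satisfiable.

One satisfying assignment is: w=False, g=False, h=False, q=False, i=False, p=False

Verification: With this assignment, all 18 clauses evaluate to true.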